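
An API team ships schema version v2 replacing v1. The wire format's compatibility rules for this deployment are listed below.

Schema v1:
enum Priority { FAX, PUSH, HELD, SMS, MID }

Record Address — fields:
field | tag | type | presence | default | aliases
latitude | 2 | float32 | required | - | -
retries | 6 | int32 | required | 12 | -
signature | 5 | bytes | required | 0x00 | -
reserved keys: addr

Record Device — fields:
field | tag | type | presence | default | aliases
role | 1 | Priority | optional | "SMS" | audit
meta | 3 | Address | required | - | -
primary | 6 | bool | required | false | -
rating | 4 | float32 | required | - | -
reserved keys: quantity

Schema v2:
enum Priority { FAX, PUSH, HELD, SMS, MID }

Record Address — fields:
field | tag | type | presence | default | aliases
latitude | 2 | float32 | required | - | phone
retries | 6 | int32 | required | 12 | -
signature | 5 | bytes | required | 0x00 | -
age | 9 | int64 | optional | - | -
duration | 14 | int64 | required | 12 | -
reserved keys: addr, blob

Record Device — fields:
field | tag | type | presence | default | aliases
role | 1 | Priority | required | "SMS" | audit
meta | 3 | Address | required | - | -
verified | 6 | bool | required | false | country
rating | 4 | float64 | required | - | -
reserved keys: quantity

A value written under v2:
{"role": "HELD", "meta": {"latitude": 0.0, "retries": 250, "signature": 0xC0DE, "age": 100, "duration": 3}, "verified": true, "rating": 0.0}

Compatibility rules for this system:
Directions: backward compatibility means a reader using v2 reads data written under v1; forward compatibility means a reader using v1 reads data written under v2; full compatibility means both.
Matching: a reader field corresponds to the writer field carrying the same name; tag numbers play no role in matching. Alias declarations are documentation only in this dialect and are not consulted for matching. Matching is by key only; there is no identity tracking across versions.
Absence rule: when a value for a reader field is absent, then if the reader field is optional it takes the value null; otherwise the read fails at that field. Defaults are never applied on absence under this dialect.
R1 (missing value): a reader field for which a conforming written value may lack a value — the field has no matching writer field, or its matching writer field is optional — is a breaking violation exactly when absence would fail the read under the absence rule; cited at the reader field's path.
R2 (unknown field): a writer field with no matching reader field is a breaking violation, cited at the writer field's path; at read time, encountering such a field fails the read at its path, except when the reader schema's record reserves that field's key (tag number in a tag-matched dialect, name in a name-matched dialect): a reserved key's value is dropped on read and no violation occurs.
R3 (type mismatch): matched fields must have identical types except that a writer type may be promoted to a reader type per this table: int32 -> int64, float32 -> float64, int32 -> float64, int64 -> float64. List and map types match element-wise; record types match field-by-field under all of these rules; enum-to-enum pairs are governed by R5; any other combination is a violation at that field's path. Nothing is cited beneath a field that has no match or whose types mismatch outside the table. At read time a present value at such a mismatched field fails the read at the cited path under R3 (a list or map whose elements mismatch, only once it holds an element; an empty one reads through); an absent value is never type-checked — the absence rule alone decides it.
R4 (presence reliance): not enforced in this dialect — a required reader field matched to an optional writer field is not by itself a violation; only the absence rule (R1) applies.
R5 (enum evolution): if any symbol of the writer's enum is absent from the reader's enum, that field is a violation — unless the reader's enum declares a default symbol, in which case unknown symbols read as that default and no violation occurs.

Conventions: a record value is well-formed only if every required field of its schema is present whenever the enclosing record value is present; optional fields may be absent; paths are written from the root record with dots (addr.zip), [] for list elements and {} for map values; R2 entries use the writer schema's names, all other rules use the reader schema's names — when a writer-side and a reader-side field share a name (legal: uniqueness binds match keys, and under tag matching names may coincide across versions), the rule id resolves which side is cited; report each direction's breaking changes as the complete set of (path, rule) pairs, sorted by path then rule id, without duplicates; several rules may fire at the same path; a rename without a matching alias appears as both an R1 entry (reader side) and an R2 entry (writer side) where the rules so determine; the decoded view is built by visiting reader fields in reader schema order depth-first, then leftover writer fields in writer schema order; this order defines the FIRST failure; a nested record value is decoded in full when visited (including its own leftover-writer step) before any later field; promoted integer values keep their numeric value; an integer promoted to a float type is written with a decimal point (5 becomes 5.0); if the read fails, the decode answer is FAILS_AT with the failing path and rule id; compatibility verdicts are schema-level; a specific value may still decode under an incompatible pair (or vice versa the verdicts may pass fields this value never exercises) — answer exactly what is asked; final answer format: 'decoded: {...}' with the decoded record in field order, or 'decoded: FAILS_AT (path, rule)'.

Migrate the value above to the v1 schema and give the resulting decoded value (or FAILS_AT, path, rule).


each type pair in Device: writer, then reader
decode walk for Device under reader schema v1:
  role := "HELD"
  meta.latitude := 0.0
  meta.retries := 250
  meta.signature := 0xC0DE
  read fails at meta.age under R2 (unknown field)
  => FAILS_AT (meta.age, R2)
ruling out the remaining Device differences:
  added field duration to record Address: required int64, tag 14, default 12 (in v2 it sits last) -> a verdict-level change on Device — the shown value reads the same
  field role in record Device: optional changed to required -> a verdict-level change on Device — the shown value reads the same
  renamed field primary to verified in record Device -> a verdict-level change on Device — the shown value reads the same
  field rating in record Device: type float32 changed to float64 -> a verdict-level change on Device — the shown value reads the same

decoded: FAILS_AT (meta.age, R2)


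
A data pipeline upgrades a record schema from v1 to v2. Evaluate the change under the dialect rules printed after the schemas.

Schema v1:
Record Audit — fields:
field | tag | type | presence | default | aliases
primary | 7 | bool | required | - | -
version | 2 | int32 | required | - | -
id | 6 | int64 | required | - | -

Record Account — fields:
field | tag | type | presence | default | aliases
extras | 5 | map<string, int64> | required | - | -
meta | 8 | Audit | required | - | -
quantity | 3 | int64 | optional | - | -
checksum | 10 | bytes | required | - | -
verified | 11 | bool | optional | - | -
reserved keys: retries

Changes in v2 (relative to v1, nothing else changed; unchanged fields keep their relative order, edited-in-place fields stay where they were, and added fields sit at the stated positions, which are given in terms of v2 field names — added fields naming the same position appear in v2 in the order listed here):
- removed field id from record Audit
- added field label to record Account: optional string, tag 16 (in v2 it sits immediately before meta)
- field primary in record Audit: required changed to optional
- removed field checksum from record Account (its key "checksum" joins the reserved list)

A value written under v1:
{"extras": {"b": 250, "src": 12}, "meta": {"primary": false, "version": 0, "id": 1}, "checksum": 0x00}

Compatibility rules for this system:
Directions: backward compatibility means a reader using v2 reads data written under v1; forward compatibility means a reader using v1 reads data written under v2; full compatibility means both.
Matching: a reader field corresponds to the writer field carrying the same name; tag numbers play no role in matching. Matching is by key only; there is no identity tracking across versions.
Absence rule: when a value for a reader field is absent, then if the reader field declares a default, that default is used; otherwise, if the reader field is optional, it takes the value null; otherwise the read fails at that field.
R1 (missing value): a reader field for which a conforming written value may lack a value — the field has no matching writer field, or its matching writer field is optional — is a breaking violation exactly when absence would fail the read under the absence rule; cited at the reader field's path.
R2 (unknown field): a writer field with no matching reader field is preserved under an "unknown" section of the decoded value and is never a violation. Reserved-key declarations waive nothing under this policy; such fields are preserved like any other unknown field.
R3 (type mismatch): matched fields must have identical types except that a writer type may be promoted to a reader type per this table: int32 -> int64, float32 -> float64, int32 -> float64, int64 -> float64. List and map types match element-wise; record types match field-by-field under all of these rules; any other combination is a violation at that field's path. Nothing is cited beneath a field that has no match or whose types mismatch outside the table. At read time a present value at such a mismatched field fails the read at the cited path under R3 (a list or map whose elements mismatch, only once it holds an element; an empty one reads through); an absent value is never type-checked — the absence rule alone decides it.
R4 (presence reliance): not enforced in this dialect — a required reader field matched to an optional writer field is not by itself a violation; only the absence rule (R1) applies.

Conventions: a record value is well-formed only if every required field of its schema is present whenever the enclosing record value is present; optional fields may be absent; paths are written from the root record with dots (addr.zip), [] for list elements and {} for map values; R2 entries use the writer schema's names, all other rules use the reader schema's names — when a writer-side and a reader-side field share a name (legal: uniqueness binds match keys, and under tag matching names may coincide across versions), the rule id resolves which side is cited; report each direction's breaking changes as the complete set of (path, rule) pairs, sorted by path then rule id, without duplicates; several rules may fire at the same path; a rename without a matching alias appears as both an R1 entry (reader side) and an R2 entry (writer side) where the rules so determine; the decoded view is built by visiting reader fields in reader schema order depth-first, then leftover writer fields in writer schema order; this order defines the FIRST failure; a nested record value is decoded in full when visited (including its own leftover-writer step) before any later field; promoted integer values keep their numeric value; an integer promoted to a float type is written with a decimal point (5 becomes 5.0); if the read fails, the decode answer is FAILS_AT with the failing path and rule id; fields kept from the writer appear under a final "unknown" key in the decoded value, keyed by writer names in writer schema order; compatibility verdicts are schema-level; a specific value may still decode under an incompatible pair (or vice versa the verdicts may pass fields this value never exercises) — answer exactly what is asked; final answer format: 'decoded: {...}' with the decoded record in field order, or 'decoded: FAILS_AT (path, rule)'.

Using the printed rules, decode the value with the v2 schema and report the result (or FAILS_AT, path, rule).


decoded: {"extras": {"b": 250, "src": 12}, "label": null, "meta": {"primary": false, "version": 0, "unknown": {"id": 1}}, "quantity": null, "verified": null, "unknown": {"checksum": 0x00}}

each type pair in Account: writer, then reader
migrating the Account value to v2:
  extras := {"b": 250, "src": 12}
  label := null (absent, optional -> null)
  meta.primary := false
  meta.version := 0
  writer meta.id: kept under "unknown"
  quantity := null (absent, optional -> null)
  verified := null (absent, optional -> null)
  writer checksum: kept under "unknown"
  => decoded: {"extras": {"b": 250, "src": 12}, "label": null, "meta": {"primary": false, "version": 0, "unknown": {"id": 1}}, "quantity": null, "verified": null, "unknown": {"checksum": 0x00}}
remaining Account differences; none change what is asked:
  field primary in record Audit: required changed to optional -> matters for Account compatibility verdicts, not for this value's decode


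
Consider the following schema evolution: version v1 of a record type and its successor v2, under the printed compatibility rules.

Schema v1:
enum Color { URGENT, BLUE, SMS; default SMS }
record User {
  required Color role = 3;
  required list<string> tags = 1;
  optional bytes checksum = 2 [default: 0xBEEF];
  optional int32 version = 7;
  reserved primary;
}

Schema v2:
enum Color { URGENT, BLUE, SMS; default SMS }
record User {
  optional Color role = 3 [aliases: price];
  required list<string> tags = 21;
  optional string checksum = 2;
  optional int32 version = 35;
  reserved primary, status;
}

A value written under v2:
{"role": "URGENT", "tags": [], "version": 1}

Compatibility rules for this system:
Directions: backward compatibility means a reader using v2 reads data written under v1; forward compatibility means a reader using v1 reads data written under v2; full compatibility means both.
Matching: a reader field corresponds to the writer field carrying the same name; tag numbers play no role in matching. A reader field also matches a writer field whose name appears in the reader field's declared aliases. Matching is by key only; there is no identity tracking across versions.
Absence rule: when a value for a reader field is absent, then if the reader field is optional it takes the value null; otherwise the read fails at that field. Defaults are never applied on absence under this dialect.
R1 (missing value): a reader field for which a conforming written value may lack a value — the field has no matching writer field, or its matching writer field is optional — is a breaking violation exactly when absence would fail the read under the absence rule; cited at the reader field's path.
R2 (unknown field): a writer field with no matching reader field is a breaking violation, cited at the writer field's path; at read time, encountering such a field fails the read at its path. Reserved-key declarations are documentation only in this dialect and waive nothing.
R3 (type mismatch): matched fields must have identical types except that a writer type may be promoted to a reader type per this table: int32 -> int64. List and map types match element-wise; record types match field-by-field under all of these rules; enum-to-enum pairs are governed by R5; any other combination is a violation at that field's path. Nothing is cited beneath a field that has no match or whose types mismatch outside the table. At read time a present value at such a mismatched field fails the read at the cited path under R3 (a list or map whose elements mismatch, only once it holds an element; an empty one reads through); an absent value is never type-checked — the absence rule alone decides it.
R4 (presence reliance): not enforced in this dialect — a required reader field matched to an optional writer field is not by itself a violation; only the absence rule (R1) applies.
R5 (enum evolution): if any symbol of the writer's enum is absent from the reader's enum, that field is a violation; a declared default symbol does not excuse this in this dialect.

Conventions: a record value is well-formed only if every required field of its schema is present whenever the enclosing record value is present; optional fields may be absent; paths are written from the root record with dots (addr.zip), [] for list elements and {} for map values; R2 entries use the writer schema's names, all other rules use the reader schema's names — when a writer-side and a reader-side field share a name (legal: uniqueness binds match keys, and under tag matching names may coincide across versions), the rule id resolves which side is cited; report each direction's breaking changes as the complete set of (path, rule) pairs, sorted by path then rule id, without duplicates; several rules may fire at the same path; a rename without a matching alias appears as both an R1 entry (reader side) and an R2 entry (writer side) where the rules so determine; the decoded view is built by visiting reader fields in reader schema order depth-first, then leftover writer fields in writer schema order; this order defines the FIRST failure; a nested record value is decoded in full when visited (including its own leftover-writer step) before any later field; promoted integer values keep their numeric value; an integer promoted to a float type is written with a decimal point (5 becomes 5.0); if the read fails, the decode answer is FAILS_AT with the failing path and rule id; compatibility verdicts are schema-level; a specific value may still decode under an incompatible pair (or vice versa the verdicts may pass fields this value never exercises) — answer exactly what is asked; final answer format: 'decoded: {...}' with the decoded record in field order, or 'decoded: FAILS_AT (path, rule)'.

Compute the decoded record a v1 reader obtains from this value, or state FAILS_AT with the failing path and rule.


in User below, arrows point writer -> reader
decode (reader v1):
  role := "URGENT"
  tags := []
  checksum := null (absent, optional -> null)
  version := 1
  => decoded: {"role": "URGENT", "tags": [], "checksum": null, "version": 1}
the other User changes do not affect what is asked:
  field version in record User: tag 7 changed to 35 -> fires no rule on User under this dialect and leaves the result unchanged
  field checksum in record User: type bytes changed to string (its default is dropped) -> affects the rule determinations only; this particular User value decodes identically
  field tags in record User: tag 1 changed to 21 -> fires no rule on User under this dialect and leaves the result unchanged
  field role in record User: required changed to optional -> affects the rule determinations only; this particular User value decodes identically

decoded: {"role": "URGENT", "tags": [], "checksum": null, "version": 1}


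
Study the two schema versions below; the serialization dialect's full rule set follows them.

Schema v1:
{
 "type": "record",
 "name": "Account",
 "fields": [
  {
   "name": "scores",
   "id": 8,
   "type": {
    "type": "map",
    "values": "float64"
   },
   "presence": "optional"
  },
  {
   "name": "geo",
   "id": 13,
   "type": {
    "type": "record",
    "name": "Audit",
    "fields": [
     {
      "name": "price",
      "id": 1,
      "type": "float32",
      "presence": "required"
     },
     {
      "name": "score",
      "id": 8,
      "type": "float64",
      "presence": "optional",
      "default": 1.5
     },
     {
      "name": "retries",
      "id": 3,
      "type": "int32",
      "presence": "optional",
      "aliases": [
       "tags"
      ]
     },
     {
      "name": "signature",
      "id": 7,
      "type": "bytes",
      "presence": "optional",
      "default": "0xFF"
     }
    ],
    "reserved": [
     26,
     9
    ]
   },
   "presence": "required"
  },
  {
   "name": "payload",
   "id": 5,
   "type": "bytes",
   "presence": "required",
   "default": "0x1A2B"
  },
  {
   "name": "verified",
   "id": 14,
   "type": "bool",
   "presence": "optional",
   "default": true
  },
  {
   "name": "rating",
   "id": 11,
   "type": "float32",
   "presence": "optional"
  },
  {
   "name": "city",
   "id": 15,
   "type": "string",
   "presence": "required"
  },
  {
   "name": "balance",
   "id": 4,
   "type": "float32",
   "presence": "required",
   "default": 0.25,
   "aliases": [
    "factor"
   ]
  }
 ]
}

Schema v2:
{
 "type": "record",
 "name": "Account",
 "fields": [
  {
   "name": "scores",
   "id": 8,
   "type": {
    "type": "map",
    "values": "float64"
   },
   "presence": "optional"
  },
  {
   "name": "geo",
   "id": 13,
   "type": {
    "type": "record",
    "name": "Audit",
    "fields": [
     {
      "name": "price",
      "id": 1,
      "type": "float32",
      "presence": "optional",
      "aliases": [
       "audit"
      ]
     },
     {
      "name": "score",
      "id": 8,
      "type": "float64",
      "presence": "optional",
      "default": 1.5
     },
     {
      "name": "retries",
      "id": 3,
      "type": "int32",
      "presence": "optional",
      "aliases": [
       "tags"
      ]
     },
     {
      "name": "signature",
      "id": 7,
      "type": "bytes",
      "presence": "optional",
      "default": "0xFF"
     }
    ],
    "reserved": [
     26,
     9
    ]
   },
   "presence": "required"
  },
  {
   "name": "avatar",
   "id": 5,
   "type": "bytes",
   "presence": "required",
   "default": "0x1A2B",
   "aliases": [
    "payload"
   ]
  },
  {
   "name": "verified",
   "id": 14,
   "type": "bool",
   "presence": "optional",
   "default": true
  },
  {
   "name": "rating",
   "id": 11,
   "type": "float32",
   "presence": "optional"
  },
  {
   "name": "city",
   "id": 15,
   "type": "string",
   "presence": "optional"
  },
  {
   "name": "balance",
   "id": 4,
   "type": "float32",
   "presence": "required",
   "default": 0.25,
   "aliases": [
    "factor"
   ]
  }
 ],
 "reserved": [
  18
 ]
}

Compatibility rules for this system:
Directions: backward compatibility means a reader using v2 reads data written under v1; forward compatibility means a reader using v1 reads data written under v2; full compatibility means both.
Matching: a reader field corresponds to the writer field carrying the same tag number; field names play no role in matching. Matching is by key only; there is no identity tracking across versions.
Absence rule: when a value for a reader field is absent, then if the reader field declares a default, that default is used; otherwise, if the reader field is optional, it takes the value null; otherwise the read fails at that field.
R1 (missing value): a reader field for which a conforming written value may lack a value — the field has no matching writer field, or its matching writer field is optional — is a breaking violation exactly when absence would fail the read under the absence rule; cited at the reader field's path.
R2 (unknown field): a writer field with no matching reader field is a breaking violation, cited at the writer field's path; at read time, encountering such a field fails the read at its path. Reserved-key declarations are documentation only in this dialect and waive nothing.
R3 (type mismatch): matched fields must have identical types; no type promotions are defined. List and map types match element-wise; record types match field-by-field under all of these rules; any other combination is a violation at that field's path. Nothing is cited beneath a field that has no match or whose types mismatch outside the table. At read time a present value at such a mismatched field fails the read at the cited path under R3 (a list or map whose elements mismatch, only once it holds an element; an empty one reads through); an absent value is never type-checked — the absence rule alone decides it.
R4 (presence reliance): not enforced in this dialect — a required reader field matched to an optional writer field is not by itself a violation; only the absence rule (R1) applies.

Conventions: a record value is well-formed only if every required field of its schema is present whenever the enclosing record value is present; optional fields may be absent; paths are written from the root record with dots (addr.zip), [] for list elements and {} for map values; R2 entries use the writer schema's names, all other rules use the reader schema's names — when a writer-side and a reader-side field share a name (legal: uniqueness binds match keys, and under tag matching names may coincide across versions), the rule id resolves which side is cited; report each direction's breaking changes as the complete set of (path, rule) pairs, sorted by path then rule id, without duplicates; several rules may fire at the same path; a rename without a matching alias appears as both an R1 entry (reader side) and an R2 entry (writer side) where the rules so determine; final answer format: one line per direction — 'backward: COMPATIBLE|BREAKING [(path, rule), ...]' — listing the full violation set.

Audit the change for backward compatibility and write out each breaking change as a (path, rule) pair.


backward: COMPATIBLE []

arrows below run writer -> reader for Account
backward analysis of Account with v2 as reader and v1 as writer:
  writer optional, map<string, float64> -> map<string, float64>: reader scores maps from writer scores
  writer required, Audit -> Audit: reader geo maps from writer geo
  writer required, bytes -> bytes: reader avatar maps from writer payload
  writer optional, bool -> bool: reader verified maps from writer verified
  writer optional, float32 -> float32: reader rating maps from writer rating
  writer required, string -> string: reader city maps from writer city
  writer required, float32 -> float32: reader balance maps from writer balance
  writer required, float32 -> float32: reader geo.price maps from writer geo.price
  writer optional, float64 -> float64: reader geo.score maps from writer geo.score
  writer optional, int32 -> int32: reader geo.retries maps from writer geo.retries
  writer optional, bytes -> bytes: reader geo.signature maps from writer geo.signature
  => backward verdict for Account: COMPATIBLE, no violations
diffs on Account not affecting the asked answer:
  field city in record Account: required changed to optional -> fires only in the forward direction of Account, which is not asked here
  field price in record Audit: required changed to optional -> fires only in the forward direction of Account, which is not asked here
  renamed field payload to avatar in record Account (alias payload declared on the renamed field) -> triggers nothing under Account's printed rules — same verdict


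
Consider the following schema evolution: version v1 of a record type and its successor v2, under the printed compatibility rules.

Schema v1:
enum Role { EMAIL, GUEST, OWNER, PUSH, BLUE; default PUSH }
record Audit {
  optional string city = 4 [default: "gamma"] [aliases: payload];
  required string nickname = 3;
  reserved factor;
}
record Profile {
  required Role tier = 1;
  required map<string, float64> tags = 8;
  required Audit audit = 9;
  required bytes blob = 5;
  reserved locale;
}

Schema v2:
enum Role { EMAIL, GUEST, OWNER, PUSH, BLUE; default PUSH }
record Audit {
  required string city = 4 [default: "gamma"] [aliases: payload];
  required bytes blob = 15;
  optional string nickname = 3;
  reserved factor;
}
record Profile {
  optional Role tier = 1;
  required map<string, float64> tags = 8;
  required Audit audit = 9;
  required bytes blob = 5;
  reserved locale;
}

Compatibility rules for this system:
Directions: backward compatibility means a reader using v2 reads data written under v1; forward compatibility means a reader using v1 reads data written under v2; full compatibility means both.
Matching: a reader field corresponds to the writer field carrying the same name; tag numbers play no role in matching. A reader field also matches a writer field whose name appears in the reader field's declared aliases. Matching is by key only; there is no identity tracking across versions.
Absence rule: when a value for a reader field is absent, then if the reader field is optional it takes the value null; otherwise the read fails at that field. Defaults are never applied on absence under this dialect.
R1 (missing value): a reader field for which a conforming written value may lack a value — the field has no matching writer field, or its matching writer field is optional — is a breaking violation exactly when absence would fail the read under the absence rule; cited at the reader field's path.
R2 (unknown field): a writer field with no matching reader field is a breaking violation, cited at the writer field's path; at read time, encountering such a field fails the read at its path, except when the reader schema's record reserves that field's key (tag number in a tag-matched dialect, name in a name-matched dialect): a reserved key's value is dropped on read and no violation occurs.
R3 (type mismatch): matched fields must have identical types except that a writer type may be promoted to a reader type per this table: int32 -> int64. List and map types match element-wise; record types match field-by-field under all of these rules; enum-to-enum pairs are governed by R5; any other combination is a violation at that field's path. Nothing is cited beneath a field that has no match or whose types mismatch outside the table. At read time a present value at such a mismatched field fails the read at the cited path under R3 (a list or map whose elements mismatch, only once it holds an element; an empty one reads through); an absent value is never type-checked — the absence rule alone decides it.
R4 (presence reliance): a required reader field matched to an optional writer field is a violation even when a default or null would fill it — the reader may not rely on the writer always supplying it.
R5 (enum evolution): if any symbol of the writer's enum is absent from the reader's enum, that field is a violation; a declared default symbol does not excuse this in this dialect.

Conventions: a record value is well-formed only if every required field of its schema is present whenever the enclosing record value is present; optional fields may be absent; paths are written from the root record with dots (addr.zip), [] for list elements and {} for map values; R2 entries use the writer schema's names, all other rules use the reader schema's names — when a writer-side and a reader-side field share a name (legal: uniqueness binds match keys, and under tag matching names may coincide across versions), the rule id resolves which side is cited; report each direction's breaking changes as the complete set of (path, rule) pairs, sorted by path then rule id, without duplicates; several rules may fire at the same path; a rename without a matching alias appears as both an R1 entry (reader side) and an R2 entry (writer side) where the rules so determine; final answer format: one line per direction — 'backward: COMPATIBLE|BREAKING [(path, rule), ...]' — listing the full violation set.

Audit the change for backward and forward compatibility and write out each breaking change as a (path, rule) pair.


backward: BREAKING [(audit.blob, R1), (audit.city, R1), (audit.city, R4)]; forward: BREAKING [(audit.blob, R2), (audit.nickname, R1), (audit.nickname, R4), (tier, R1), (tier, R4)]

in Profile below, arrows point writer -> reader
backward analysis of Profile with v2 as reader and v1 as writer:
  writer required, Role -> Role: reader tier maps from writer tier
  writer required, map<string, float64> -> map<string, float64>: reader tags maps from writer tags
  writer required, Audit -> Audit: reader audit maps from writer audit
  writer required, bytes -> bytes: reader blob maps from writer blob
  writer optional, string -> string: reader audit.city maps from writer audit.city
  audit.blob has no writer counterpart
  writer required, string -> string: reader audit.nickname maps from writer audit.nickname
  violation R1 at audit.blob
  violation R1 at audit.city
  violation R4 at audit.city
  => 3 violation(s): backward is BREAKING for Profile
forward analysis of Profile with v1 as reader and v2 as writer:
  writer optional, Role -> Role: reader tier maps from writer tier
  writer required, map<string, float64> -> map<string, float64>: reader tags maps from writer tags
  writer required, Audit -> Audit: reader audit maps from writer audit
  writer required, bytes -> bytes: reader blob maps from writer blob
  writer required, string -> string: reader audit.city maps from writer audit.city
  writer optional, string -> string: reader audit.nickname maps from writer audit.nickname
  leftover writer field: audit.blob
  violation R2 at audit.blob
  violation R1 at audit.nickname
  violation R4 at audit.nickname
  violation R1 at tier
  violation R4 at tier
  => 5 violation(s): forward is BREAKING for Profile


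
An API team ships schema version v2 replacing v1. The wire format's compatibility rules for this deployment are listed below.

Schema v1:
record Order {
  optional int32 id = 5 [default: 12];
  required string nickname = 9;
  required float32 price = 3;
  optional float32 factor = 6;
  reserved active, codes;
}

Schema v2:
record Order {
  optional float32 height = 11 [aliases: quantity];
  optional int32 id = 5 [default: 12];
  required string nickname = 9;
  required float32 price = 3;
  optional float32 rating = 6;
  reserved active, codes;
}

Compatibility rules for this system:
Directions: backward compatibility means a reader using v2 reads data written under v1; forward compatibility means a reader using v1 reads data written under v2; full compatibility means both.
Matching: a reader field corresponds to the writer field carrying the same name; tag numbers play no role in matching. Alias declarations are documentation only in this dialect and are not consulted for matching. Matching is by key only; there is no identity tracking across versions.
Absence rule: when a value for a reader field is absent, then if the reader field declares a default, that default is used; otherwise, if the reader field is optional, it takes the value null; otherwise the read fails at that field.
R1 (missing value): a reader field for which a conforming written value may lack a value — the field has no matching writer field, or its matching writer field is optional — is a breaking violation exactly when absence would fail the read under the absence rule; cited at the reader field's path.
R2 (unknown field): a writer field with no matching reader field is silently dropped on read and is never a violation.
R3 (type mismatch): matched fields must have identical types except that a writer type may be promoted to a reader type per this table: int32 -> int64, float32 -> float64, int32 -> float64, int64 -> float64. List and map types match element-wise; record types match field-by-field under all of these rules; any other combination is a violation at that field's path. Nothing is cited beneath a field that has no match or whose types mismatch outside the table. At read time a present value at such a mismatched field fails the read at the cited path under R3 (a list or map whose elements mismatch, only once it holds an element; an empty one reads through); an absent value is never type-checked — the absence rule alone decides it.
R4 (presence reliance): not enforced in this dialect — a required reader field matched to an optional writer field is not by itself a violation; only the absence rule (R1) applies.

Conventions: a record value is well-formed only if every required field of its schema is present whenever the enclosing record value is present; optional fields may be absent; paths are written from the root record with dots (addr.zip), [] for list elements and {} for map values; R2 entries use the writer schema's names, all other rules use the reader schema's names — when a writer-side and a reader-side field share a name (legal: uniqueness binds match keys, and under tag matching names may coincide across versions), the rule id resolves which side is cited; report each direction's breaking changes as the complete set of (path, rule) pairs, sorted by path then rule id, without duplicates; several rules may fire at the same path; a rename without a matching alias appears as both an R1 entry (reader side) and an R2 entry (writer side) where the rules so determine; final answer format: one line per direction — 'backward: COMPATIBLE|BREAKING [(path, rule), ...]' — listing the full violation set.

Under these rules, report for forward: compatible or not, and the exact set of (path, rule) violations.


each type pair in Order: writer, then reader
forward on Order — v1 reading data written by v2:
  id <- id (int32 -> int32, writer optional)
  nickname <- nickname (string -> string, writer required)
  price <- price (float32 -> float32, writer required)
  factor: no writer-side match
  leftover writer field: height
  leftover writer field: rating
  => no violations; forward on Order: COMPATIBLE
diffs on Order not affecting the asked answer:
  added field height to record Order: optional float32, tag 11 (in v2 it sits immediately before id) -> fires no rule on Order, leaving the asked answer as it is
  renamed field factor to rating in record Order -> fires no rule on Order, leaving the asked answer as it is

forward: COMPATIBLE []


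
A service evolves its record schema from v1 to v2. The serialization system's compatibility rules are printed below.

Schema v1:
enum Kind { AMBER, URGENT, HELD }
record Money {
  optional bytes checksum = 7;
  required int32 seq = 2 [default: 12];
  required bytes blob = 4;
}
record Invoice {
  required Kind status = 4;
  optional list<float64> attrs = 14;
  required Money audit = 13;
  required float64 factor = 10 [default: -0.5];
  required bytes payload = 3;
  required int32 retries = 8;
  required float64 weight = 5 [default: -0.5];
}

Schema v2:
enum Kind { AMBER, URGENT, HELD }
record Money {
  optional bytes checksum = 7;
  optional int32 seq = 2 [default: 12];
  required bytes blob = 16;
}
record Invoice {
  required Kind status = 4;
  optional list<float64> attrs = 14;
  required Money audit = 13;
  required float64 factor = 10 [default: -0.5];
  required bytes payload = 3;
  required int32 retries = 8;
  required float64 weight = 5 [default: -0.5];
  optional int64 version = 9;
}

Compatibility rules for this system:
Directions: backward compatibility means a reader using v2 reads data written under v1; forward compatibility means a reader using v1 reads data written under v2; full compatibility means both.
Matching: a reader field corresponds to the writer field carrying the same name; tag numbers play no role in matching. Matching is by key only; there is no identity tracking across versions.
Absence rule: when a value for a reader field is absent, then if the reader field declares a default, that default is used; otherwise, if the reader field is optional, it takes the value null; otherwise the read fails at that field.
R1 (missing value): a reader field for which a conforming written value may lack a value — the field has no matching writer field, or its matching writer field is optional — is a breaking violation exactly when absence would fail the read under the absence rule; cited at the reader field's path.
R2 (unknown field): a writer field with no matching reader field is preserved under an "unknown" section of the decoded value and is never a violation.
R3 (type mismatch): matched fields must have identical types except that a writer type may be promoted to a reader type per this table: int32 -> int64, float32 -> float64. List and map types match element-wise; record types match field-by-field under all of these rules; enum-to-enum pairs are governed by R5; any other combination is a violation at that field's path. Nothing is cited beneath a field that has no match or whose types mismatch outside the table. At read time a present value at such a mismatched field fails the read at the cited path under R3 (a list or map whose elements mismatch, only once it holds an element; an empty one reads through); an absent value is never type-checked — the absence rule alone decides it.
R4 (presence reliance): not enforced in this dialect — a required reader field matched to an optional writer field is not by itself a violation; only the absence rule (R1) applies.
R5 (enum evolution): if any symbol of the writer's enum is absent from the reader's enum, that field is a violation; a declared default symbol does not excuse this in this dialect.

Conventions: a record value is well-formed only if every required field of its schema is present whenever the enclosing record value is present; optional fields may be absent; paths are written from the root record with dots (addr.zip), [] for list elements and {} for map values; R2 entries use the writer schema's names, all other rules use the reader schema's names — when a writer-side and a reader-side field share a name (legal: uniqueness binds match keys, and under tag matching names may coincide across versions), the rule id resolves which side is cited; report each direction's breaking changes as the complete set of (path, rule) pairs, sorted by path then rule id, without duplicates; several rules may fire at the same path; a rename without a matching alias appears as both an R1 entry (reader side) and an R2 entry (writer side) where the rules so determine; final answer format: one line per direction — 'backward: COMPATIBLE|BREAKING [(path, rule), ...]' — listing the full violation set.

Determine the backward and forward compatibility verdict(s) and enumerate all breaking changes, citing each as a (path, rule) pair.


each type pair in Invoice: writer, then reader
backward on Invoice — v2 reading data written by v1:
  status: Kind -> Kind, writer required; from status
  attrs: list<float64> -> list<float64>, writer optional; from attrs
  audit: Money -> Money, writer required; from audit
  factor: float64 -> float64, writer required; from factor
  payload: bytes -> bytes, writer required; from payload
  retries: int32 -> int32, writer required; from retries
  weight: float64 -> float64, writer required; from weight
  version: no writer-side match
  audit.checksum: bytes -> bytes, writer optional; from audit.checksum
  audit.seq: int32 -> int32, writer required; from audit.seq
  audit.blob: bytes -> bytes, writer required; from audit.blob
  => no violations; backward on Invoice: COMPATIBLE
forward on Invoice — v1 reading data written by v2:
  status: Kind -> Kind, writer required; from status
  attrs: list<float64> -> list<float64>, writer optional; from attrs
  audit: Money -> Money, writer required; from audit
  factor: float64 -> float64, writer required; from factor
  payload: bytes -> bytes, writer required; from payload
  retries: int32 -> int32, writer required; from retries
  weight: float64 -> float64, writer required; from weight
  version (writer side), unknown to reader
  audit.checksum: bytes -> bytes, writer optional; from audit.checksum
  audit.seq: int32 -> int32, writer optional; from audit.seq
  audit.blob: bytes -> bytes, writer required; from audit.blob
  => no violations; forward on Invoice: COMPATIBLE

backward: COMPATIBLE []; forward: COMPATIBLE []
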